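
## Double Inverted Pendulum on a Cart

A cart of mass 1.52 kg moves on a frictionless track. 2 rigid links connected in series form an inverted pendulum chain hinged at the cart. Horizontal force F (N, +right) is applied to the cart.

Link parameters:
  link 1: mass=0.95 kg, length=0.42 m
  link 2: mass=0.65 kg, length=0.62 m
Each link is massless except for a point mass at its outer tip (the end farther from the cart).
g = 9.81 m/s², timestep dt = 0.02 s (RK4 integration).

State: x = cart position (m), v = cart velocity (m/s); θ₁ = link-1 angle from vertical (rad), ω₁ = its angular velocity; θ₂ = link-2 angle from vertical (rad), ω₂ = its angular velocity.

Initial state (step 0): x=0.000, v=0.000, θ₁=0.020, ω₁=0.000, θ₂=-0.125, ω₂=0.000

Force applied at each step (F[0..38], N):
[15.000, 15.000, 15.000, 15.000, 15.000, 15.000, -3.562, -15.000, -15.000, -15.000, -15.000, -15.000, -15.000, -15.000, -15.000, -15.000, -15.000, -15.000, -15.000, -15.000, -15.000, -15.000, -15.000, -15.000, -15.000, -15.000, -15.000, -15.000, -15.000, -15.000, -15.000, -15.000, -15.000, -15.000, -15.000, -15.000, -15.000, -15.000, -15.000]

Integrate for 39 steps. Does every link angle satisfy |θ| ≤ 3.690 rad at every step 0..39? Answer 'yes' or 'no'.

Answer: yes

Derivation:
apply F[0]=+15.000 → step 1: x=0.002, v=0.194, θ₁=0.016, ω₁=-0.407, θ₂=-0.126, ω₂=-0.077
apply F[1]=+15.000 → step 2: x=0.008, v=0.389, θ₁=0.004, ω₁=-0.824, θ₂=-0.128, ω₂=-0.148
apply F[2]=+15.000 → step 3: x=0.018, v=0.587, θ₁=-0.017, ω₁=-1.263, θ₂=-0.132, ω₂=-0.210
apply F[3]=+15.000 → step 4: x=0.031, v=0.790, θ₁=-0.047, ω₁=-1.732, θ₂=-0.136, ω₂=-0.257
apply F[4]=+15.000 → step 5: x=0.049, v=0.998, θ₁=-0.087, ω₁=-2.238, θ₂=-0.142, ω₂=-0.286
apply F[5]=+15.000 → step 6: x=0.071, v=1.209, θ₁=-0.137, ω₁=-2.783, θ₂=-0.148, ω₂=-0.298
apply F[6]=-3.562 → step 7: x=0.095, v=1.184, θ₁=-0.193, ω₁=-2.805, θ₂=-0.154, ω₂=-0.293
apply F[7]=-15.000 → step 8: x=0.117, v=1.025, θ₁=-0.246, ω₁=-2.554, θ₂=-0.159, ω₂=-0.264
apply F[8]=-15.000 → step 9: x=0.136, v=0.877, θ₁=-0.295, ω₁=-2.371, θ₂=-0.164, ω₂=-0.212
apply F[9]=-15.000 → step 10: x=0.152, v=0.740, θ₁=-0.341, ω₁=-2.251, θ₂=-0.168, ω₂=-0.137
apply F[10]=-15.000 → step 11: x=0.166, v=0.611, θ₁=-0.386, ω₁=-2.187, θ₂=-0.169, ω₂=-0.040
apply F[11]=-15.000 → step 12: x=0.177, v=0.489, θ₁=-0.429, ω₁=-2.174, θ₂=-0.169, ω₂=0.076
apply F[12]=-15.000 → step 13: x=0.185, v=0.373, θ₁=-0.473, ω₁=-2.206, θ₂=-0.166, ω₂=0.210
apply F[13]=-15.000 → step 14: x=0.192, v=0.261, θ₁=-0.518, ω₁=-2.279, θ₂=-0.160, ω₂=0.361
apply F[14]=-15.000 → step 15: x=0.196, v=0.152, θ₁=-0.564, ω₁=-2.387, θ₂=-0.152, ω₂=0.527
apply F[15]=-15.000 → step 16: x=0.198, v=0.043, θ₁=-0.613, ω₁=-2.525, θ₂=-0.139, ω₂=0.704
apply F[16]=-15.000 → step 17: x=0.198, v=-0.066, θ₁=-0.665, ω₁=-2.688, θ₂=-0.123, ω₂=0.888
apply F[17]=-15.000 → step 18: x=0.195, v=-0.178, θ₁=-0.721, ω₁=-2.870, θ₂=-0.104, ω₂=1.078
apply F[18]=-15.000 → step 19: x=0.191, v=-0.293, θ₁=-0.780, ω₁=-3.067, θ₂=-0.080, ω₂=1.266
apply F[19]=-15.000 → step 20: x=0.183, v=-0.414, θ₁=-0.844, ω₁=-3.274, θ₂=-0.053, ω₂=1.451
apply F[20]=-15.000 → step 21: x=0.174, v=-0.542, θ₁=-0.911, ω₁=-3.488, θ₂=-0.022, ω₂=1.625
apply F[21]=-15.000 → step 22: x=0.162, v=-0.676, θ₁=-0.983, ω₁=-3.709, θ₂=0.012, ω₂=1.787
apply F[22]=-15.000 → step 23: x=0.147, v=-0.819, θ₁=-1.060, ω₁=-3.937, θ₂=0.049, ω₂=1.931
apply F[23]=-15.000 → step 24: x=0.129, v=-0.970, θ₁=-1.141, ω₁=-4.175, θ₂=0.089, ω₂=2.054
apply F[24]=-15.000 → step 25: x=0.108, v=-1.131, θ₁=-1.227, ω₁=-4.428, θ₂=0.131, ω₂=2.152
apply F[25]=-15.000 → step 26: x=0.084, v=-1.302, θ₁=-1.318, ω₁=-4.704, θ₂=0.175, ω₂=2.221
apply F[26]=-15.000 → step 27: x=0.056, v=-1.486, θ₁=-1.415, ω₁=-5.013, θ₂=0.220, ω₂=2.256
apply F[27]=-15.000 → step 28: x=0.024, v=-1.686, θ₁=-1.519, ω₁=-5.368, θ₂=0.265, ω₂=2.251
apply F[28]=-15.000 → step 29: x=-0.012, v=-1.906, θ₁=-1.630, ω₁=-5.790, θ₂=0.309, ω₂=2.195
apply F[29]=-15.000 → step 30: x=-0.052, v=-2.153, θ₁=-1.751, ω₁=-6.306, θ₂=0.352, ω₂=2.078
apply F[30]=-15.000 → step 31: x=-0.098, v=-2.440, θ₁=-1.884, ω₁=-6.954, θ₂=0.392, ω₂=1.886
apply F[31]=-15.000 → step 32: x=-0.150, v=-2.783, θ₁=-2.031, ω₁=-7.791, θ₂=0.427, ω₂=1.603
apply F[32]=-15.000 → step 33: x=-0.210, v=-3.210, θ₁=-2.197, ω₁=-8.893, θ₂=0.455, ω₂=1.223
apply F[33]=-15.000 → step 34: x=-0.279, v=-3.758, θ₁=-2.389, ω₁=-10.347, θ₂=0.475, ω₂=0.779
apply F[34]=-15.000 → step 35: x=-0.361, v=-4.446, θ₁=-2.613, ω₁=-12.127, θ₂=0.487, ω₂=0.458
apply F[35]=-15.000 → step 36: x=-0.458, v=-5.164, θ₁=-2.872, ω₁=-13.671, θ₂=0.498, ω₂=0.808
apply F[36]=-15.000 → step 37: x=-0.566, v=-5.579, θ₁=-3.150, ω₁=-13.841, θ₂=0.528, ω₂=2.397
apply F[37]=-15.000 → step 38: x=-0.678, v=-5.592, θ₁=-3.418, ω₁=-12.896, θ₂=0.598, ω₂=4.626
apply F[38]=-15.000 → step 39: x=-0.788, v=-5.430, θ₁=-3.667, ω₁=-12.089, θ₂=0.712, ω₂=6.701
Max |angle| over trajectory = 3.667 rad; bound = 3.690 → within bound.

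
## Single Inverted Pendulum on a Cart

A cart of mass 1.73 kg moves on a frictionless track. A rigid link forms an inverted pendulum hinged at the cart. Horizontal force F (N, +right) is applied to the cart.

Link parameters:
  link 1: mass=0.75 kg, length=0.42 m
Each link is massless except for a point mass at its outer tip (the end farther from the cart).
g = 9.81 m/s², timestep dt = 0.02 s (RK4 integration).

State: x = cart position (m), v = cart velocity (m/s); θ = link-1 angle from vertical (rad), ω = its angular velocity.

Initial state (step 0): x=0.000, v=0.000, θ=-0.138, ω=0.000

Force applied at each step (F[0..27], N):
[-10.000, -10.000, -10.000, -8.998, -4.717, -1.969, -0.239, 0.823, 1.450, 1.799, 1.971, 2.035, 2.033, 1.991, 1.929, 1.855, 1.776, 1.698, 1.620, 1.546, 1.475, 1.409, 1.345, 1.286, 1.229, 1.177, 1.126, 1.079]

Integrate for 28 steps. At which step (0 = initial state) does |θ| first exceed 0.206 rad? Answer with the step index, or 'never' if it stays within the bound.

apply F[0]=-10.000 → step 1: x=-0.001, v=-0.103, θ=-0.136, ω=0.179
apply F[1]=-10.000 → step 2: x=-0.004, v=-0.207, θ=-0.131, ω=0.362
apply F[2]=-10.000 → step 3: x=-0.009, v=-0.311, θ=-0.122, ω=0.549
apply F[3]=-8.998 → step 4: x=-0.016, v=-0.405, θ=-0.109, ω=0.717
apply F[4]=-4.717 → step 5: x=-0.025, v=-0.451, θ=-0.094, ω=0.779
apply F[5]=-1.969 → step 6: x=-0.034, v=-0.467, θ=-0.079, ω=0.775
apply F[6]=-0.239 → step 7: x=-0.044, v=-0.463, θ=-0.064, ω=0.735
apply F[7]=+0.823 → step 8: x=-0.053, v=-0.449, θ=-0.049, ω=0.675
apply F[8]=+1.450 → step 9: x=-0.061, v=-0.429, θ=-0.037, ω=0.606
apply F[9]=+1.799 → step 10: x=-0.070, v=-0.406, θ=-0.025, ω=0.536
apply F[10]=+1.971 → step 11: x=-0.078, v=-0.381, θ=-0.015, ω=0.469
apply F[11]=+2.035 → step 12: x=-0.085, v=-0.357, θ=-0.006, ω=0.406
apply F[12]=+2.033 → step 13: x=-0.092, v=-0.333, θ=0.001, ω=0.348
apply F[13]=+1.991 → step 14: x=-0.098, v=-0.310, θ=0.008, ω=0.296
apply F[14]=+1.929 → step 15: x=-0.104, v=-0.289, θ=0.013, ω=0.250
apply F[15]=+1.855 → step 16: x=-0.110, v=-0.269, θ=0.018, ω=0.209
apply F[16]=+1.776 → step 17: x=-0.115, v=-0.250, θ=0.021, ω=0.173
apply F[17]=+1.698 → step 18: x=-0.120, v=-0.232, θ=0.025, ω=0.142
apply F[18]=+1.620 → step 19: x=-0.124, v=-0.216, θ=0.027, ω=0.115
apply F[19]=+1.546 → step 20: x=-0.129, v=-0.200, θ=0.029, ω=0.091
apply F[20]=+1.475 → step 21: x=-0.132, v=-0.186, θ=0.031, ω=0.071
apply F[21]=+1.409 → step 22: x=-0.136, v=-0.172, θ=0.032, ω=0.053
apply F[22]=+1.345 → step 23: x=-0.139, v=-0.159, θ=0.033, ω=0.038
apply F[23]=+1.286 → step 24: x=-0.142, v=-0.147, θ=0.034, ω=0.025
apply F[24]=+1.229 → step 25: x=-0.145, v=-0.136, θ=0.034, ω=0.013
apply F[25]=+1.177 → step 26: x=-0.148, v=-0.125, θ=0.034, ω=0.004
apply F[26]=+1.126 → step 27: x=-0.150, v=-0.115, θ=0.034, ω=-0.004
apply F[27]=+1.079 → step 28: x=-0.152, v=-0.106, θ=0.034, ω=-0.011
max |θ| = 0.138 ≤ 0.206 over all 29 states.

Answer: never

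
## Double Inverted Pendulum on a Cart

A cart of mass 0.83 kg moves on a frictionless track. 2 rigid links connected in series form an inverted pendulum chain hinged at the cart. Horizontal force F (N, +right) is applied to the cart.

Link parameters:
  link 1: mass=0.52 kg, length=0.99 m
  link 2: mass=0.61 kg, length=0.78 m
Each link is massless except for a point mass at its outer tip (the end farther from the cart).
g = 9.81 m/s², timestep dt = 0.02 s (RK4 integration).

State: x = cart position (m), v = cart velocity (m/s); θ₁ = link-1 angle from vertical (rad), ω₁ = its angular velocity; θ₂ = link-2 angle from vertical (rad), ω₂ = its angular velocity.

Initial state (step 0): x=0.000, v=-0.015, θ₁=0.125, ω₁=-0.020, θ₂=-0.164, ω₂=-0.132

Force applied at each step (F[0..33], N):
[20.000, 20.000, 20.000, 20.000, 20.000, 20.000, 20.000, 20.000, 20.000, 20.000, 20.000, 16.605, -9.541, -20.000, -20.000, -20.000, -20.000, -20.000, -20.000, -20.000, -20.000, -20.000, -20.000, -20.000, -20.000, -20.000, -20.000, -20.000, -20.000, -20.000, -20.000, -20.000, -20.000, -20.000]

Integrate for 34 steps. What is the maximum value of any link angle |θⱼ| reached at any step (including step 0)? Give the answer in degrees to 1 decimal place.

Answer: 158.0°

Derivation:
apply F[0]=+20.000 → step 1: x=0.004, v=0.429, θ₁=0.121, ω₁=-0.367, θ₂=-0.168, ω₂=-0.312
apply F[1]=+20.000 → step 2: x=0.017, v=0.876, θ₁=0.110, ω₁=-0.723, θ₂=-0.176, ω₂=-0.485
apply F[2]=+20.000 → step 3: x=0.039, v=1.330, θ₁=0.092, ω₁=-1.095, θ₂=-0.188, ω₂=-0.644
apply F[3]=+20.000 → step 4: x=0.070, v=1.792, θ₁=0.066, ω₁=-1.490, θ₂=-0.202, ω₂=-0.780
apply F[4]=+20.000 → step 5: x=0.111, v=2.264, θ₁=0.032, ω₁=-1.915, θ₂=-0.219, ω₂=-0.884
apply F[5]=+20.000 → step 6: x=0.161, v=2.744, θ₁=-0.010, ω₁=-2.372, θ₂=-0.237, ω₂=-0.948
apply F[6]=+20.000 → step 7: x=0.221, v=3.227, θ₁=-0.063, ω₁=-2.860, θ₂=-0.256, ω₂=-0.969
apply F[7]=+20.000 → step 8: x=0.290, v=3.703, θ₁=-0.125, ω₁=-3.367, θ₂=-0.276, ω₂=-0.947
apply F[8]=+20.000 → step 9: x=0.369, v=4.153, θ₁=-0.197, ω₁=-3.869, θ₂=-0.294, ω₂=-0.899
apply F[9]=+20.000 → step 10: x=0.456, v=4.556, θ₁=-0.280, ω₁=-4.330, θ₂=-0.312, ω₂=-0.856
apply F[10]=+20.000 → step 11: x=0.551, v=4.893, θ₁=-0.370, ω₁=-4.713, θ₂=-0.329, ω₂=-0.861
apply F[11]=+16.605 → step 12: x=0.650, v=5.090, θ₁=-0.467, ω₁=-4.940, θ₂=-0.347, ω₂=-0.944
apply F[12]=-9.541 → step 13: x=0.749, v=4.769, θ₁=-0.563, ω₁=-4.729, θ₂=-0.366, ω₂=-1.004
apply F[13]=-20.000 → step 14: x=0.840, v=4.293, θ₁=-0.655, ω₁=-4.449, θ₂=-0.386, ω₂=-0.998
apply F[14]=-20.000 → step 15: x=0.921, v=3.853, θ₁=-0.742, ω₁=-4.249, θ₂=-0.406, ω₂=-0.958
apply F[15]=-20.000 → step 16: x=0.994, v=3.437, θ₁=-0.825, ω₁=-4.117, θ₂=-0.424, ω₂=-0.889
apply F[16]=-20.000 → step 17: x=1.059, v=3.038, θ₁=-0.907, ω₁=-4.041, θ₂=-0.441, ω₂=-0.795
apply F[17]=-20.000 → step 18: x=1.115, v=2.649, θ₁=-0.987, ω₁=-4.011, θ₂=-0.456, ω₂=-0.684
apply F[18]=-20.000 → step 19: x=1.165, v=2.263, θ₁=-1.068, ω₁=-4.022, θ₂=-0.468, ω₂=-0.561
apply F[19]=-20.000 → step 20: x=1.206, v=1.875, θ₁=-1.149, ω₁=-4.067, θ₂=-0.478, ω₂=-0.433
apply F[20]=-20.000 → step 21: x=1.240, v=1.481, θ₁=-1.231, ω₁=-4.143, θ₂=-0.486, ω₂=-0.307
apply F[21]=-20.000 → step 22: x=1.265, v=1.078, θ₁=-1.314, ω₁=-4.247, θ₂=-0.491, ω₂=-0.189
apply F[22]=-20.000 → step 23: x=1.283, v=0.660, θ₁=-1.401, ω₁=-4.380, θ₂=-0.493, ω₂=-0.086
apply F[23]=-20.000 → step 24: x=1.291, v=0.225, θ₁=-1.490, ω₁=-4.541, θ₂=-0.494, ω₂=-0.007
apply F[24]=-20.000 → step 25: x=1.291, v=-0.230, θ₁=-1.582, ω₁=-4.733, θ₂=-0.494, ω₂=0.040
apply F[25]=-20.000 → step 26: x=1.282, v=-0.710, θ₁=-1.679, ω₁=-4.961, θ₂=-0.493, ω₂=0.043
apply F[26]=-20.000 → step 27: x=1.263, v=-1.219, θ₁=-1.781, ω₁=-5.231, θ₂=-0.493, ω₂=-0.011
apply F[27]=-20.000 → step 28: x=1.233, v=-1.764, θ₁=-1.889, ω₁=-5.554, θ₂=-0.494, ω₂=-0.141
apply F[28]=-20.000 → step 29: x=1.192, v=-2.351, θ₁=-2.004, ω₁=-5.944, θ₂=-0.499, ω₂=-0.370
apply F[29]=-20.000 → step 30: x=1.139, v=-2.990, θ₁=-2.127, ω₁=-6.421, θ₂=-0.510, ω₂=-0.737
apply F[30]=-20.000 → step 31: x=1.072, v=-3.693, θ₁=-2.261, ω₁=-7.013, θ₂=-0.530, ω₂=-1.294
apply F[31]=-20.000 → step 32: x=0.990, v=-4.473, θ₁=-2.409, ω₁=-7.755, θ₂=-0.563, ω₂=-2.121
apply F[32]=-20.000 → step 33: x=0.892, v=-5.334, θ₁=-2.573, ω₁=-8.676, θ₂=-0.617, ω₂=-3.338
apply F[33]=-20.000 → step 34: x=0.777, v=-6.249, θ₁=-2.757, ω₁=-9.770, θ₂=-0.700, ω₂=-5.102
Max |angle| over trajectory = 2.757 rad = 158.0°.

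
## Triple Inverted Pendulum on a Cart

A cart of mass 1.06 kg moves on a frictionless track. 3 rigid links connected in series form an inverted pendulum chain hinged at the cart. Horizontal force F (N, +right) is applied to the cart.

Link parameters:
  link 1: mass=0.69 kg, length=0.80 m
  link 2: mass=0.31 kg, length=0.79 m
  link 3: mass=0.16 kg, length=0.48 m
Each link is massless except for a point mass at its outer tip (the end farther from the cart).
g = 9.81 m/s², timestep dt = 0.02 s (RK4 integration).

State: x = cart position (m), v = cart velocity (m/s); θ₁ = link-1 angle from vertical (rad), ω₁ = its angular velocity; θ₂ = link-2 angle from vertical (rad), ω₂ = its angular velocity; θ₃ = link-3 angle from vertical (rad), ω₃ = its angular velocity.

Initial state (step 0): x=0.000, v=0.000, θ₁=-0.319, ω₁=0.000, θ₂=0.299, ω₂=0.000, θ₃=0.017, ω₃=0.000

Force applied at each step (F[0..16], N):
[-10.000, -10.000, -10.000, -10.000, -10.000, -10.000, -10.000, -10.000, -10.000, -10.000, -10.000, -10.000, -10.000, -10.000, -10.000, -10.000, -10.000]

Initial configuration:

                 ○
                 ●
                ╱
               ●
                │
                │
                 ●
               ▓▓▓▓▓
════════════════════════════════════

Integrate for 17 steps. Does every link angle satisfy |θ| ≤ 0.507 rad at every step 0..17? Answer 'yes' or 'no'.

apply F[0]=-10.000 → step 1: x=-0.001, v=-0.126, θ₁=-0.319, ω₁=0.001, θ₂=0.302, ω₂=0.250, θ₃=0.016, ω₃=-0.128
apply F[1]=-10.000 → step 2: x=-0.005, v=-0.253, θ₁=-0.319, ω₁=0.004, θ₂=0.309, ω₂=0.501, θ₃=0.012, ω₃=-0.256
apply F[2]=-10.000 → step 3: x=-0.011, v=-0.380, θ₁=-0.319, ω₁=0.009, θ₂=0.322, ω₂=0.752, θ₃=0.005, ω₃=-0.386
apply F[3]=-10.000 → step 4: x=-0.020, v=-0.508, θ₁=-0.319, ω₁=0.019, θ₂=0.339, ω₂=1.004, θ₃=-0.004, ω₃=-0.517
apply F[4]=-10.000 → step 5: x=-0.032, v=-0.638, θ₁=-0.318, ω₁=0.033, θ₂=0.362, ω₂=1.256, θ₃=-0.015, ω₃=-0.649
apply F[5]=-10.000 → step 6: x=-0.046, v=-0.769, θ₁=-0.317, ω₁=0.055, θ₂=0.389, ω₂=1.509, θ₃=-0.030, ω₃=-0.778
apply F[6]=-10.000 → step 7: x=-0.062, v=-0.902, θ₁=-0.316, ω₁=0.086, θ₂=0.422, ω₂=1.760, θ₃=-0.046, ω₃=-0.901
apply F[7]=-10.000 → step 8: x=-0.082, v=-1.037, θ₁=-0.314, ω₁=0.127, θ₂=0.460, ω₂=2.009, θ₃=-0.065, ω₃=-1.013
apply F[8]=-10.000 → step 9: x=-0.104, v=-1.175, θ₁=-0.311, ω₁=0.180, θ₂=0.502, ω₂=2.254, θ₃=-0.087, ω₃=-1.108
apply F[9]=-10.000 → step 10: x=-0.129, v=-1.315, θ₁=-0.306, ω₁=0.248, θ₂=0.550, ω₂=2.494, θ₃=-0.110, ω₃=-1.181
apply F[10]=-10.000 → step 11: x=-0.157, v=-1.457, θ₁=-0.301, ω₁=0.330, θ₂=0.602, ω₂=2.729, θ₃=-0.134, ω₃=-1.223
apply F[11]=-10.000 → step 12: x=-0.187, v=-1.602, θ₁=-0.293, ω₁=0.430, θ₂=0.659, ω₂=2.957, θ₃=-0.158, ω₃=-1.230
apply F[12]=-10.000 → step 13: x=-0.221, v=-1.750, θ₁=-0.283, ω₁=0.547, θ₂=0.720, ω₂=3.180, θ₃=-0.183, ω₃=-1.195
apply F[13]=-10.000 → step 14: x=-0.257, v=-1.901, θ₁=-0.271, ω₁=0.684, θ₂=0.786, ω₂=3.397, θ₃=-0.206, ω₃=-1.114
apply F[14]=-10.000 → step 15: x=-0.297, v=-2.054, θ₁=-0.256, ω₁=0.843, θ₂=0.856, ω₂=3.608, θ₃=-0.227, ω₃=-0.982
apply F[15]=-10.000 → step 16: x=-0.339, v=-2.212, θ₁=-0.237, ω₁=1.024, θ₂=0.930, ω₂=3.814, θ₃=-0.245, ω₃=-0.796
apply F[16]=-10.000 → step 17: x=-0.385, v=-2.373, θ₁=-0.215, ω₁=1.230, θ₂=1.009, ω₂=4.015, θ₃=-0.258, ω₃=-0.554
Max |angle| over trajectory = 1.009 rad; bound = 0.507 → exceeded.

Answer: no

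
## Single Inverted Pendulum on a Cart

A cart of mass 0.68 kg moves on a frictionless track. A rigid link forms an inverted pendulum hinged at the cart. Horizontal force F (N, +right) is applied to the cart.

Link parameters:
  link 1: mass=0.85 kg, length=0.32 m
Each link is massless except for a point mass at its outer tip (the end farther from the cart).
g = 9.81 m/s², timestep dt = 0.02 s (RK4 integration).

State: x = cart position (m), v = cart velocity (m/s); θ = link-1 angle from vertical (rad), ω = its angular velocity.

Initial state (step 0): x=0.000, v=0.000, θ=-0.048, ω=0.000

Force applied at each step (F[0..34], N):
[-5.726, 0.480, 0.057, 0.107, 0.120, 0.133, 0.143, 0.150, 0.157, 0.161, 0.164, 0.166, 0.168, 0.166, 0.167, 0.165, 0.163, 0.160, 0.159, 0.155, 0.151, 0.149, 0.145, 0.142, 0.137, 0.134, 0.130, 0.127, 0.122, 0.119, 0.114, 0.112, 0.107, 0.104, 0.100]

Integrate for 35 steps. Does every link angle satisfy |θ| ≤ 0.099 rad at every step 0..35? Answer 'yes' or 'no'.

Answer: yes

Derivation:
apply F[0]=-5.726 → step 1: x=-0.002, v=-0.157, θ=-0.043, ω=0.460
apply F[1]=+0.480 → step 2: x=-0.004, v=-0.133, θ=-0.035, ω=0.363
apply F[2]=+0.057 → step 3: x=-0.007, v=-0.124, θ=-0.028, ω=0.314
apply F[3]=+0.107 → step 4: x=-0.009, v=-0.114, θ=-0.023, ω=0.269
apply F[4]=+0.120 → step 5: x=-0.012, v=-0.106, θ=-0.018, ω=0.230
apply F[5]=+0.133 → step 6: x=-0.014, v=-0.098, θ=-0.013, ω=0.197
apply F[6]=+0.143 → step 7: x=-0.016, v=-0.091, θ=-0.010, ω=0.168
apply F[7]=+0.150 → step 8: x=-0.017, v=-0.085, θ=-0.007, ω=0.143
apply F[8]=+0.157 → step 9: x=-0.019, v=-0.079, θ=-0.004, ω=0.121
apply F[9]=+0.161 → step 10: x=-0.020, v=-0.073, θ=-0.002, ω=0.102
apply F[10]=+0.164 → step 11: x=-0.022, v=-0.068, θ=0.000, ω=0.086
apply F[11]=+0.166 → step 12: x=-0.023, v=-0.064, θ=0.002, ω=0.072
apply F[12]=+0.168 → step 13: x=-0.024, v=-0.059, θ=0.003, ω=0.060
apply F[13]=+0.166 → step 14: x=-0.026, v=-0.055, θ=0.004, ω=0.050
apply F[14]=+0.167 → step 15: x=-0.027, v=-0.051, θ=0.005, ω=0.041
apply F[15]=+0.165 → step 16: x=-0.028, v=-0.048, θ=0.006, ω=0.033
apply F[16]=+0.163 → step 17: x=-0.029, v=-0.045, θ=0.006, ω=0.026
apply F[17]=+0.160 → step 18: x=-0.029, v=-0.042, θ=0.007, ω=0.021
apply F[18]=+0.159 → step 19: x=-0.030, v=-0.039, θ=0.007, ω=0.016
apply F[19]=+0.155 → step 20: x=-0.031, v=-0.036, θ=0.007, ω=0.011
apply F[20]=+0.151 → step 21: x=-0.032, v=-0.033, θ=0.008, ω=0.008
apply F[21]=+0.149 → step 22: x=-0.032, v=-0.031, θ=0.008, ω=0.005
apply F[22]=+0.145 → step 23: x=-0.033, v=-0.028, θ=0.008, ω=0.002
apply F[23]=+0.142 → step 24: x=-0.033, v=-0.026, θ=0.008, ω=-0.000
apply F[24]=+0.137 → step 25: x=-0.034, v=-0.024, θ=0.008, ω=-0.002
apply F[25]=+0.134 → step 26: x=-0.034, v=-0.022, θ=0.008, ω=-0.003
apply F[26]=+0.130 → step 27: x=-0.035, v=-0.020, θ=0.008, ω=-0.005
apply F[27]=+0.127 → step 28: x=-0.035, v=-0.018, θ=0.008, ω=-0.006
apply F[28]=+0.122 → step 29: x=-0.036, v=-0.016, θ=0.007, ω=-0.007
apply F[29]=+0.119 → step 30: x=-0.036, v=-0.015, θ=0.007, ω=-0.008
apply F[30]=+0.114 → step 31: x=-0.036, v=-0.013, θ=0.007, ω=-0.008
apply F[31]=+0.112 → step 32: x=-0.036, v=-0.012, θ=0.007, ω=-0.009
apply F[32]=+0.107 → step 33: x=-0.037, v=-0.010, θ=0.007, ω=-0.009
apply F[33]=+0.104 → step 34: x=-0.037, v=-0.009, θ=0.007, ω=-0.009
apply F[34]=+0.100 → step 35: x=-0.037, v=-0.007, θ=0.006, ω=-0.009
Max |angle| over trajectory = 0.048 rad; bound = 0.099 → within bound.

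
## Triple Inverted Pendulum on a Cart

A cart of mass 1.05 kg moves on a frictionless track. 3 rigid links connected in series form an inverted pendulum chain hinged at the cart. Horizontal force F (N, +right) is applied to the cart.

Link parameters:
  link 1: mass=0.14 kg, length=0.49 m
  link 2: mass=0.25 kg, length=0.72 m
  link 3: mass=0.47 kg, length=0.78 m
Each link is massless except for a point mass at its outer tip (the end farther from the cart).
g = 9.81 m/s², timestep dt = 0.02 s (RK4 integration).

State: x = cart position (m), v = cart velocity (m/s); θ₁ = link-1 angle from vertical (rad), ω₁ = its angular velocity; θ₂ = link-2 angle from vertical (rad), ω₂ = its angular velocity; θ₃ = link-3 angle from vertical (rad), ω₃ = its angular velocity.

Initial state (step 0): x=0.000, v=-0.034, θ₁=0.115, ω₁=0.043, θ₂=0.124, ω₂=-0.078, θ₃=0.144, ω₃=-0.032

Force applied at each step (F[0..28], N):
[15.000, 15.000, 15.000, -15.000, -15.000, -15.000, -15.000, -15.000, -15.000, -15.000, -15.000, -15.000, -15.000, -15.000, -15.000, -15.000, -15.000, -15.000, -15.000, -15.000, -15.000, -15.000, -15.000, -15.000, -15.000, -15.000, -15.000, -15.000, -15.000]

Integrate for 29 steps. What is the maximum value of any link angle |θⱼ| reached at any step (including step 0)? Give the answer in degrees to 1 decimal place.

Answer: 84.4°

Derivation:
apply F[0]=+15.000 → step 1: x=0.002, v=0.231, θ₁=0.111, ω₁=-0.471, θ₂=0.122, ω₂=-0.072, θ₃=0.144, ω₃=-0.015
apply F[1]=+15.000 → step 2: x=0.009, v=0.498, θ₁=0.096, ω₁=-1.011, θ₂=0.121, ω₂=-0.052, θ₃=0.143, ω₃=0.002
apply F[2]=+15.000 → step 3: x=0.022, v=0.770, θ₁=0.070, ω₁=-1.608, θ₂=0.121, ω₂=-0.001, θ₃=0.144, ω₃=0.019
apply F[3]=-15.000 → step 4: x=0.034, v=0.477, θ₁=0.043, ω₁=-1.097, θ₂=0.121, ω₂=0.078, θ₃=0.144, ω₃=0.032
apply F[4]=-15.000 → step 5: x=0.041, v=0.187, θ₁=0.026, ω₁=-0.650, θ₂=0.124, ω₂=0.198, θ₃=0.145, ω₃=0.046
apply F[5]=-15.000 → step 6: x=0.042, v=-0.102, θ₁=0.017, ω₁=-0.248, θ₂=0.129, ω₂=0.349, θ₃=0.146, ω₃=0.058
apply F[6]=-15.000 → step 7: x=0.037, v=-0.390, θ₁=0.015, ω₁=0.129, θ₂=0.138, ω₂=0.520, θ₃=0.147, ω₃=0.067
apply F[7]=-15.000 → step 8: x=0.026, v=-0.678, θ₁=0.022, ω₁=0.502, θ₂=0.150, ω₂=0.702, θ₃=0.149, ω₃=0.069
apply F[8]=-15.000 → step 9: x=0.010, v=-0.967, θ₁=0.036, ω₁=0.887, θ₂=0.166, ω₂=0.884, θ₃=0.150, ω₃=0.064
apply F[9]=-15.000 → step 10: x=-0.012, v=-1.259, θ₁=0.058, ω₁=1.305, θ₂=0.186, ω₂=1.056, θ₃=0.151, ω₃=0.051
apply F[10]=-15.000 → step 11: x=-0.041, v=-1.552, θ₁=0.088, ω₁=1.772, θ₂=0.208, ω₂=1.203, θ₃=0.152, ω₃=0.031
apply F[11]=-15.000 → step 12: x=-0.075, v=-1.846, θ₁=0.129, ω₁=2.302, θ₂=0.234, ω₂=1.313, θ₃=0.152, ω₃=0.008
apply F[12]=-15.000 → step 13: x=-0.114, v=-2.139, θ₁=0.181, ω₁=2.901, θ₂=0.260, ω₂=1.372, θ₃=0.152, ω₃=-0.010
apply F[13]=-15.000 → step 14: x=-0.160, v=-2.425, θ₁=0.245, ω₁=3.553, θ₂=0.288, ω₂=1.377, θ₃=0.152, ω₃=-0.010
apply F[14]=-15.000 → step 15: x=-0.211, v=-2.698, θ₁=0.323, ω₁=4.208, θ₂=0.315, ω₂=1.347, θ₃=0.152, ω₃=0.023
apply F[15]=-15.000 → step 16: x=-0.268, v=-2.948, θ₁=0.413, ω₁=4.776, θ₂=0.342, ω₂=1.333, θ₃=0.153, ω₃=0.103
apply F[16]=-15.000 → step 17: x=-0.329, v=-3.172, θ₁=0.513, ω₁=5.170, θ₂=0.369, ω₂=1.402, θ₃=0.157, ω₃=0.229
apply F[17]=-15.000 → step 18: x=-0.394, v=-3.372, θ₁=0.618, ω₁=5.363, θ₂=0.399, ω₂=1.592, θ₃=0.163, ω₃=0.388
apply F[18]=-15.000 → step 19: x=-0.464, v=-3.557, θ₁=0.726, ω₁=5.386, θ₂=0.434, ω₂=1.898, θ₃=0.172, ω₃=0.566
apply F[19]=-15.000 → step 20: x=-0.537, v=-3.731, θ₁=0.833, ω₁=5.283, θ₂=0.475, ω₂=2.295, θ₃=0.185, ω₃=0.756
apply F[20]=-15.000 → step 21: x=-0.613, v=-3.899, θ₁=0.937, ω₁=5.085, θ₂=0.526, ω₂=2.751, θ₃=0.203, ω₃=0.961
apply F[21]=-15.000 → step 22: x=-0.693, v=-4.061, θ₁=1.036, ω₁=4.805, θ₂=0.586, ω₂=3.244, θ₃=0.224, ω₃=1.185
apply F[22]=-15.000 → step 23: x=-0.775, v=-4.216, θ₁=1.128, ω₁=4.444, θ₂=0.656, ω₂=3.752, θ₃=0.250, ω₃=1.440
apply F[23]=-15.000 → step 24: x=-0.861, v=-4.365, θ₁=1.213, ω₁=4.003, θ₂=0.736, ω₂=4.258, θ₃=0.282, ω₃=1.736
apply F[24]=-15.000 → step 25: x=-0.950, v=-4.504, θ₁=1.288, ω₁=3.483, θ₂=0.826, ω₂=4.744, θ₃=0.320, ω₃=2.090
apply F[25]=-15.000 → step 26: x=-1.041, v=-4.630, θ₁=1.352, ω₁=2.899, θ₂=0.925, ω₂=5.184, θ₃=0.366, ω₃=2.519
apply F[26]=-15.000 → step 27: x=-1.135, v=-4.739, θ₁=1.404, ω₁=2.283, θ₂=1.033, ω₂=5.546, θ₃=0.421, ω₃=3.045
apply F[27]=-15.000 → step 28: x=-1.231, v=-4.825, θ₁=1.444, ω₁=1.701, θ₂=1.146, ω₂=5.778, θ₃=0.488, ω₃=3.683
apply F[28]=-15.000 → step 29: x=-1.328, v=-4.887, θ₁=1.473, ω₁=1.251, θ₂=1.262, ω₂=5.803, θ₃=0.570, ω₃=4.440
Max |angle| over trajectory = 1.473 rad = 84.4°.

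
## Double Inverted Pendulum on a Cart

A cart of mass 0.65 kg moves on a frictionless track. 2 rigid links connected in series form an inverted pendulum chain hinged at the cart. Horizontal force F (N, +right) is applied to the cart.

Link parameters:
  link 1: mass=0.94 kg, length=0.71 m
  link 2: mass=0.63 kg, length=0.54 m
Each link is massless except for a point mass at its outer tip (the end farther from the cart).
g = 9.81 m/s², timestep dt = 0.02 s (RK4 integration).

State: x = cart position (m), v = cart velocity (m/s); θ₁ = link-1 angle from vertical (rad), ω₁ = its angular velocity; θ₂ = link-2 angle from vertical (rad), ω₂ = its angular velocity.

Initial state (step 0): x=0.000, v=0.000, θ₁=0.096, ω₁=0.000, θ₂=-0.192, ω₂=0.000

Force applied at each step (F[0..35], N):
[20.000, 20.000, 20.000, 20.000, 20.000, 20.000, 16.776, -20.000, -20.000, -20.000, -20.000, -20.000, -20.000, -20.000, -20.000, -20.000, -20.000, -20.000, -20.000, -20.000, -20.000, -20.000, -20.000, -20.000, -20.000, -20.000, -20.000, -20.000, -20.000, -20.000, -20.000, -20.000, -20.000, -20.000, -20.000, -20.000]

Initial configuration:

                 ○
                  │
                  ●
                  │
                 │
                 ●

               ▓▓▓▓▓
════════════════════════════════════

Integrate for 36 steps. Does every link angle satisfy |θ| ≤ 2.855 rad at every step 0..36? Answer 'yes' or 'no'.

Answer: no

Derivation:
apply F[0]=+20.000 → step 1: x=0.006, v=0.563, θ₁=0.089, ω₁=-0.704, θ₂=-0.194, ω₂=-0.204
apply F[1]=+20.000 → step 2: x=0.023, v=1.137, θ₁=0.068, ω₁=-1.435, θ₂=-0.200, ω₂=-0.384
apply F[2]=+20.000 → step 3: x=0.051, v=1.731, θ₁=0.031, ω₁=-2.218, θ₂=-0.209, ω₂=-0.517
apply F[3]=+20.000 → step 4: x=0.092, v=2.344, θ₁=-0.021, ω₁=-3.060, θ₂=-0.220, ω₂=-0.583
apply F[4]=+20.000 → step 5: x=0.145, v=2.956, θ₁=-0.091, ω₁=-3.937, θ₂=-0.232, ω₂=-0.578
apply F[5]=+20.000 → step 6: x=0.210, v=3.520, θ₁=-0.179, ω₁=-4.776, θ₂=-0.243, ω₂=-0.532
apply F[6]=+16.776 → step 7: x=0.284, v=3.892, θ₁=-0.280, ω₁=-5.353, θ₂=-0.253, ω₂=-0.518
apply F[7]=-20.000 → step 8: x=0.356, v=3.297, θ₁=-0.380, ω₁=-4.653, θ₂=-0.264, ω₂=-0.510
apply F[8]=-20.000 → step 9: x=0.417, v=2.792, θ₁=-0.468, ω₁=-4.135, θ₂=-0.274, ω₂=-0.456
apply F[9]=-20.000 → step 10: x=0.468, v=2.359, θ₁=-0.546, ω₁=-3.768, θ₂=-0.282, ω₂=-0.346
apply F[10]=-20.000 → step 11: x=0.511, v=1.977, θ₁=-0.619, ω₁=-3.518, θ₂=-0.287, ω₂=-0.187
apply F[11]=-20.000 → step 12: x=0.547, v=1.631, θ₁=-0.688, ω₁=-3.356, θ₂=-0.289, ω₂=0.016
apply F[12]=-20.000 → step 13: x=0.577, v=1.308, θ₁=-0.754, ω₁=-3.263, θ₂=-0.286, ω₂=0.254
apply F[13]=-20.000 → step 14: x=0.600, v=1.000, θ₁=-0.819, ω₁=-3.222, θ₂=-0.278, ω₂=0.522
apply F[14]=-20.000 → step 15: x=0.617, v=0.698, θ₁=-0.883, ω₁=-3.222, θ₂=-0.265, ω₂=0.814
apply F[15]=-20.000 → step 16: x=0.628, v=0.397, θ₁=-0.948, ω₁=-3.255, θ₂=-0.246, ω₂=1.125
apply F[16]=-20.000 → step 17: x=0.633, v=0.093, θ₁=-1.013, ω₁=-3.312, θ₂=-0.220, ω₂=1.451
apply F[17]=-20.000 → step 18: x=0.631, v=-0.217, θ₁=-1.080, ω₁=-3.389, θ₂=-0.188, ω₂=1.787
apply F[18]=-20.000 → step 19: x=0.624, v=-0.537, θ₁=-1.149, ω₁=-3.481, θ₂=-0.149, ω₂=2.129
apply F[19]=-20.000 → step 20: x=0.610, v=-0.868, θ₁=-1.220, ω₁=-3.584, θ₂=-0.102, ω₂=2.472
apply F[20]=-20.000 → step 21: x=0.589, v=-1.210, θ₁=-1.292, ω₁=-3.697, θ₂=-0.050, ω₂=2.811
apply F[21]=-20.000 → step 22: x=0.561, v=-1.565, θ₁=-1.368, ω₁=-3.820, θ₂=0.010, ω₂=3.143
apply F[22]=-20.000 → step 23: x=0.526, v=-1.931, θ₁=-1.445, ω₁=-3.954, θ₂=0.076, ω₂=3.464
apply F[23]=-20.000 → step 24: x=0.484, v=-2.309, θ₁=-1.526, ω₁=-4.102, θ₂=0.148, ω₂=3.769
apply F[24]=-20.000 → step 25: x=0.434, v=-2.699, θ₁=-1.609, ω₁=-4.269, θ₂=0.227, ω₂=4.053
apply F[25]=-20.000 → step 26: x=0.376, v=-3.102, θ₁=-1.697, ω₁=-4.464, θ₂=0.310, ω₂=4.309
apply F[26]=-20.000 → step 27: x=0.310, v=-3.520, θ₁=-1.788, ω₁=-4.700, θ₂=0.399, ω₂=4.530
apply F[27]=-20.000 → step 28: x=0.235, v=-3.963, θ₁=-1.885, ω₁=-4.998, θ₂=0.491, ω₂=4.704
apply F[28]=-20.000 → step 29: x=0.151, v=-4.444, θ₁=-1.989, ω₁=-5.386, θ₂=0.587, ω₂=4.818
apply F[29]=-20.000 → step 30: x=0.057, v=-4.991, θ₁=-2.101, ω₁=-5.907, θ₂=0.683, ω₂=4.864
apply F[30]=-20.000 → step 31: x=-0.049, v=-5.647, θ₁=-2.226, ω₁=-6.622, θ₂=0.781, ω₂=4.852
apply F[31]=-20.000 → step 32: x=-0.170, v=-6.480, θ₁=-2.368, ω₁=-7.605, θ₂=0.878, ω₂=4.854
apply F[32]=-20.000 → step 33: x=-0.310, v=-7.566, θ₁=-2.533, ω₁=-8.925, θ₂=0.976, ω₂=5.092
apply F[33]=-20.000 → step 34: x=-0.475, v=-8.917, θ₁=-2.727, ω₁=-10.553, θ₂=1.086, ω₂=6.078
apply F[34]=-20.000 → step 35: x=-0.667, v=-10.281, θ₁=-2.955, ω₁=-12.218, θ₂=1.230, ω₂=8.574
apply F[35]=-20.000 → step 36: x=-0.882, v=-11.087, θ₁=-3.214, ω₁=-13.657, θ₂=1.442, ω₂=12.936
Max |angle| over trajectory = 3.214 rad; bound = 2.855 → exceeded.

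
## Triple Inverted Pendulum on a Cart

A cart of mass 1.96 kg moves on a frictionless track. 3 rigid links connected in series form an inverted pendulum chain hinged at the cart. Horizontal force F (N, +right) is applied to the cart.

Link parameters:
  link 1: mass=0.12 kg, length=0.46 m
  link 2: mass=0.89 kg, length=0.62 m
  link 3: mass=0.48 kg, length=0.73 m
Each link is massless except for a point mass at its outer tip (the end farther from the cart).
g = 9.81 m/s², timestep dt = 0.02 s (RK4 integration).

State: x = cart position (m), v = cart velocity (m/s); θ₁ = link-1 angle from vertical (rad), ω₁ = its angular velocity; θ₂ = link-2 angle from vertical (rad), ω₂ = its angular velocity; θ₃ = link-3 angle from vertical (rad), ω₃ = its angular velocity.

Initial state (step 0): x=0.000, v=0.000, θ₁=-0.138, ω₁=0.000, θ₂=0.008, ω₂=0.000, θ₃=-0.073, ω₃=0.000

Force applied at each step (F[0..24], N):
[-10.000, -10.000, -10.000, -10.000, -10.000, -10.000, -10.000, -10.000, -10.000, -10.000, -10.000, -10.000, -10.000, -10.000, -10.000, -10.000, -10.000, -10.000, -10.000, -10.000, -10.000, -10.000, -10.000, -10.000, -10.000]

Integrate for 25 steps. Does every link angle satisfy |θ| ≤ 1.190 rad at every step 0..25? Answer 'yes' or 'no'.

apply F[0]=-10.000 → step 1: x=-0.001, v=-0.085, θ₁=-0.143, ω₁=-0.470, θ₂=0.013, ω₂=0.496, θ₃=-0.073, ω₃=-0.028
apply F[1]=-10.000 → step 2: x=-0.003, v=-0.170, θ₁=-0.157, ω₁=-0.951, θ₂=0.028, ω₂=1.002, θ₃=-0.074, ω₃=-0.056
apply F[2]=-10.000 → step 3: x=-0.008, v=-0.257, θ₁=-0.181, ω₁=-1.419, θ₂=0.053, ω₂=1.502, θ₃=-0.076, ω₃=-0.084
apply F[3]=-10.000 → step 4: x=-0.014, v=-0.347, θ₁=-0.213, ω₁=-1.822, θ₂=0.088, ω₂=1.955, θ₃=-0.077, ω₃=-0.108
apply F[4]=-10.000 → step 5: x=-0.022, v=-0.439, θ₁=-0.253, ω₁=-2.116, θ₂=0.131, ω₂=2.331, θ₃=-0.080, ω₃=-0.126
apply F[5]=-10.000 → step 6: x=-0.031, v=-0.534, θ₁=-0.297, ω₁=-2.299, θ₂=0.180, ω₂=2.629, θ₃=-0.082, ω₃=-0.139
apply F[6]=-10.000 → step 7: x=-0.043, v=-0.630, θ₁=-0.344, ω₁=-2.390, θ₂=0.235, ω₂=2.867, θ₃=-0.085, ω₃=-0.147
apply F[7]=-10.000 → step 8: x=-0.057, v=-0.728, θ₁=-0.392, ω₁=-2.414, θ₂=0.295, ω₂=3.067, θ₃=-0.088, ω₃=-0.150
apply F[8]=-10.000 → step 9: x=-0.072, v=-0.826, θ₁=-0.440, ω₁=-2.388, θ₂=0.358, ω₂=3.245, θ₃=-0.091, ω₃=-0.150
apply F[9]=-10.000 → step 10: x=-0.090, v=-0.924, θ₁=-0.488, ω₁=-2.321, θ₂=0.425, ω₂=3.416, θ₃=-0.094, ω₃=-0.146
apply F[10]=-10.000 → step 11: x=-0.109, v=-1.022, θ₁=-0.533, ω₁=-2.217, θ₂=0.495, ω₂=3.589, θ₃=-0.097, ω₃=-0.139
apply F[11]=-10.000 → step 12: x=-0.130, v=-1.120, θ₁=-0.576, ω₁=-2.074, θ₂=0.568, ω₂=3.772, θ₃=-0.100, ω₃=-0.129
apply F[12]=-10.000 → step 13: x=-0.154, v=-1.217, θ₁=-0.616, ω₁=-1.888, θ₂=0.646, ω₂=3.973, θ₃=-0.102, ω₃=-0.114
apply F[13]=-10.000 → step 14: x=-0.179, v=-1.314, θ₁=-0.651, ω₁=-1.649, θ₂=0.727, ω₂=4.199, θ₃=-0.104, ω₃=-0.094
apply F[14]=-10.000 → step 15: x=-0.206, v=-1.410, θ₁=-0.681, ω₁=-1.344, θ₂=0.814, ω₂=4.460, θ₃=-0.106, ω₃=-0.067
apply F[15]=-10.000 → step 16: x=-0.235, v=-1.504, θ₁=-0.704, ω₁=-0.953, θ₂=0.906, ω₂=4.766, θ₃=-0.107, ω₃=-0.032
apply F[16]=-10.000 → step 17: x=-0.266, v=-1.597, θ₁=-0.719, ω₁=-0.452, θ₂=1.005, ω₂=5.130, θ₃=-0.107, ω₃=0.015
apply F[17]=-10.000 → step 18: x=-0.299, v=-1.687, θ₁=-0.721, ω₁=0.192, θ₂=1.112, ω₂=5.567, θ₃=-0.106, ω₃=0.077
apply F[18]=-10.000 → step 19: x=-0.334, v=-1.775, θ₁=-0.710, ω₁=1.022, θ₂=1.228, ω₂=6.089, θ₃=-0.104, ω₃=0.160
apply F[19]=-10.000 → step 20: x=-0.370, v=-1.861, θ₁=-0.679, ω₁=2.082, θ₂=1.356, ω₂=6.710, θ₃=-0.100, ω₃=0.269
apply F[20]=-10.000 → step 21: x=-0.408, v=-1.944, θ₁=-0.625, ω₁=3.415, θ₂=1.497, ω₂=7.423, θ₃=-0.093, ω₃=0.410
apply F[21]=-10.000 → step 22: x=-0.448, v=-2.026, θ₁=-0.540, ω₁=5.038, θ₂=1.653, ω₂=8.193, θ₃=-0.083, ω₃=0.584
apply F[22]=-10.000 → step 23: x=-0.489, v=-2.113, θ₁=-0.421, ω₁=6.903, θ₂=1.825, ω₂=8.915, θ₃=-0.069, ω₃=0.780
apply F[23]=-10.000 → step 24: x=-0.533, v=-2.207, θ₁=-0.264, ω₁=8.847, θ₂=2.008, ω₂=9.392, θ₃=-0.052, ω₃=0.972
apply F[24]=-10.000 → step 25: x=-0.578, v=-2.309, θ₁=-0.069, ω₁=10.572, θ₂=2.197, ω₂=9.352, θ₃=-0.031, ω₃=1.120
Max |angle| over trajectory = 2.197 rad; bound = 1.190 → exceeded.

Answer: no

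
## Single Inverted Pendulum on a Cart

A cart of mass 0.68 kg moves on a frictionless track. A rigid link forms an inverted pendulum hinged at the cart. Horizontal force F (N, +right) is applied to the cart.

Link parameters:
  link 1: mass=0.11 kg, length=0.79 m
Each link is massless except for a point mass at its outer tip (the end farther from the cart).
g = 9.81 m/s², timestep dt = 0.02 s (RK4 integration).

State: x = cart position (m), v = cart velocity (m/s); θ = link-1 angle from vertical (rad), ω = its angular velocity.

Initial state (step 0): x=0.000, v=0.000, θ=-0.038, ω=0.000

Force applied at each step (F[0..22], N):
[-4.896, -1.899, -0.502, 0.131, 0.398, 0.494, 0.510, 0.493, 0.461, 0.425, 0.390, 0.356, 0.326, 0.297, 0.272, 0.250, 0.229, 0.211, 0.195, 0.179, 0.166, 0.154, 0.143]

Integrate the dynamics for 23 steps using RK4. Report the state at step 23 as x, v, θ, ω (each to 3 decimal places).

Answer: x=-0.051, v=-0.031, θ=0.008, ω=0.006

Derivation:
apply F[0]=-4.896 → step 1: x=-0.001, v=-0.143, θ=-0.036, ω=0.171
apply F[1]=-1.899 → step 2: x=-0.005, v=-0.198, θ=-0.032, ω=0.232
apply F[2]=-0.502 → step 3: x=-0.009, v=-0.211, θ=-0.028, ω=0.242
apply F[3]=+0.131 → step 4: x=-0.013, v=-0.207, θ=-0.023, ω=0.230
apply F[4]=+0.398 → step 5: x=-0.017, v=-0.194, θ=-0.018, ω=0.209
apply F[5]=+0.494 → step 6: x=-0.021, v=-0.179, θ=-0.014, ω=0.186
apply F[6]=+0.510 → step 7: x=-0.024, v=-0.164, θ=-0.011, ω=0.163
apply F[7]=+0.493 → step 8: x=-0.027, v=-0.149, θ=-0.008, ω=0.142
apply F[8]=+0.461 → step 9: x=-0.030, v=-0.135, θ=-0.005, ω=0.123
apply F[9]=+0.425 → step 10: x=-0.033, v=-0.123, θ=-0.003, ω=0.106
apply F[10]=+0.390 → step 11: x=-0.035, v=-0.111, θ=-0.001, ω=0.091
apply F[11]=+0.356 → step 12: x=-0.037, v=-0.101, θ=0.001, ω=0.078
apply F[12]=+0.326 → step 13: x=-0.039, v=-0.091, θ=0.002, ω=0.066
apply F[13]=+0.297 → step 14: x=-0.041, v=-0.083, θ=0.003, ω=0.056
apply F[14]=+0.272 → step 15: x=-0.043, v=-0.075, θ=0.004, ω=0.047
apply F[15]=+0.250 → step 16: x=-0.044, v=-0.067, θ=0.005, ω=0.039
apply F[16]=+0.229 → step 17: x=-0.045, v=-0.061, θ=0.006, ω=0.032
apply F[17]=+0.211 → step 18: x=-0.046, v=-0.055, θ=0.007, ω=0.026
apply F[18]=+0.195 → step 19: x=-0.047, v=-0.049, θ=0.007, ω=0.021
apply F[19]=+0.179 → step 20: x=-0.048, v=-0.044, θ=0.007, ω=0.016
apply F[20]=+0.166 → step 21: x=-0.049, v=-0.040, θ=0.008, ω=0.012
apply F[21]=+0.154 → step 22: x=-0.050, v=-0.035, θ=0.008, ω=0.009
apply F[22]=+0.143 → step 23: x=-0.051, v=-0.031, θ=0.008, ω=0.006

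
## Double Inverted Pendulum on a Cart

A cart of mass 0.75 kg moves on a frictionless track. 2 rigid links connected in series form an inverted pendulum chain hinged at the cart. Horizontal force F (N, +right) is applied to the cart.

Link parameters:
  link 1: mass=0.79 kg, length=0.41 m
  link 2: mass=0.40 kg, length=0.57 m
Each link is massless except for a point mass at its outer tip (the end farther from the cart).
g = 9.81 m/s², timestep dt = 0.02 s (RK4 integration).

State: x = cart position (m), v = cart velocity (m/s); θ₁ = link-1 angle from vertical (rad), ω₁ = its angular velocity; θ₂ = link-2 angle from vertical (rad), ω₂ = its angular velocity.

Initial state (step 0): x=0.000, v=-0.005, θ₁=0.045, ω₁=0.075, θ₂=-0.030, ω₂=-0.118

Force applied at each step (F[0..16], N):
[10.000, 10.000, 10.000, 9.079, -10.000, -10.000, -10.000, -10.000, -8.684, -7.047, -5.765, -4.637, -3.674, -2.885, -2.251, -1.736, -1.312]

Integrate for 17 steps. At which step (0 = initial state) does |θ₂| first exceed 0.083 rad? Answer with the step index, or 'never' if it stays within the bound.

apply F[0]=+10.000 → step 1: x=0.002, v=0.247, θ₁=0.041, ω₁=-0.500, θ₂=-0.033, ω₂=-0.159
apply F[1]=+10.000 → step 2: x=0.010, v=0.503, θ₁=0.025, ω₁=-1.091, θ₂=-0.036, ω₂=-0.195
apply F[2]=+10.000 → step 3: x=0.023, v=0.766, θ₁=-0.003, ω₁=-1.716, θ₂=-0.040, ω₂=-0.219
apply F[3]=+9.079 → step 4: x=0.040, v=1.014, θ₁=-0.043, ω₁=-2.326, θ₂=-0.045, ω₂=-0.228
apply F[4]=-10.000 → step 5: x=0.058, v=0.766, θ₁=-0.084, ω₁=-1.756, θ₂=-0.049, ω₂=-0.219
apply F[5]=-10.000 → step 6: x=0.071, v=0.531, θ₁=-0.114, ω₁=-1.246, θ₂=-0.054, ω₂=-0.194
apply F[6]=-10.000 → step 7: x=0.079, v=0.306, θ₁=-0.134, ω₁=-0.780, θ₂=-0.057, ω₂=-0.155
apply F[7]=-10.000 → step 8: x=0.083, v=0.089, θ₁=-0.145, ω₁=-0.345, θ₂=-0.060, ω₂=-0.107
apply F[8]=-8.684 → step 9: x=0.083, v=-0.092, θ₁=-0.149, ω₁=-0.004, θ₂=-0.061, ω₂=-0.056
apply F[9]=-7.047 → step 10: x=0.080, v=-0.229, θ₁=-0.147, ω₁=0.236, θ₂=-0.062, ω₂=-0.007
apply F[10]=-5.765 → step 11: x=0.075, v=-0.336, θ₁=-0.140, ω₁=0.403, θ₂=-0.062, ω₂=0.037
apply F[11]=-4.637 → step 12: x=0.067, v=-0.416, θ₁=-0.131, ω₁=0.513, θ₂=-0.061, ω₂=0.077
apply F[12]=-3.674 → step 13: x=0.058, v=-0.474, θ₁=-0.120, ω₁=0.578, θ₂=-0.059, ω₂=0.112
apply F[13]=-2.885 → step 14: x=0.048, v=-0.516, θ₁=-0.108, ω₁=0.610, θ₂=-0.056, ω₂=0.142
apply F[14]=-2.251 → step 15: x=0.038, v=-0.544, θ₁=-0.096, ω₁=0.619, θ₂=-0.053, ω₂=0.166
apply F[15]=-1.736 → step 16: x=0.027, v=-0.563, θ₁=-0.084, ω₁=0.612, θ₂=-0.049, ω₂=0.186
apply F[16]=-1.312 → step 17: x=0.015, v=-0.574, θ₁=-0.072, ω₁=0.595, θ₂=-0.046, ω₂=0.201
max |θ₂| = 0.062 ≤ 0.083 over all 18 states.

Answer: never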